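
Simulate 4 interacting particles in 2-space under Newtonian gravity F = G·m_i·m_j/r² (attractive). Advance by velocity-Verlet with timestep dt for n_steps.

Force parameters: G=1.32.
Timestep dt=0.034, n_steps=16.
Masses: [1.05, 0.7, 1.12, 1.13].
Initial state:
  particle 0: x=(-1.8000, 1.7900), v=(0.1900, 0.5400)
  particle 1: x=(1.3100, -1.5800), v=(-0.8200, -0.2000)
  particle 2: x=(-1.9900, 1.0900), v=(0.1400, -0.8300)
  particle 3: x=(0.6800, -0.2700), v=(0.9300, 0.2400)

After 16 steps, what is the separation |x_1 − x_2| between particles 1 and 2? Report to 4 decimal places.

step 0: x0=(-1.8000, 1.7900) x1=(1.3100, -1.5800) x2=(-1.9900, 1.0900) x3=(0.6800, -0.2700)
step 1: x0=(-1.7939, 1.8067) x1=(1.2819, -1.5864) x2=(-1.9847, 1.0632) x3=(0.7116, -0.2620)
step 2: x0=(-1.7883, 1.8205) x1=(1.2533, -1.5919) x2=(-1.9786, 1.0389) x3=(0.7431, -0.2542)
step 3: x0=(-1.7832, 1.8316) x1=(1.2243, -1.5965) x2=(-1.9716, 1.0169) x3=(0.7745, -0.2468)
step 4: x0=(-1.7785, 1.8401) x1=(1.1949, -1.6001) x2=(-1.9639, 0.9970) x3=(0.8058, -0.2397)
step 5: x0=(-1.7742, 1.8463) x1=(1.1651, -1.6028) x2=(-1.9555, 0.9790) x3=(0.8369, -0.2330)
step 6: x0=(-1.7701, 1.8502) x1=(1.1350, -1.6046) x2=(-1.9465, 0.9630) x3=(0.8679, -0.2266)
step 7: x0=(-1.7663, 1.8519) x1=(1.1046, -1.6053) x2=(-1.9369, 0.9488) x3=(0.8987, -0.2206)
step 8: x0=(-1.7627, 1.8515) x1=(1.0740, -1.6051) x2=(-1.9267, 0.9363) x3=(0.9293, -0.2150)
step 9: x0=(-1.7593, 1.8490) x1=(1.0431, -1.6038) x2=(-1.9159, 0.9255) x3=(0.9597, -0.2097)
step 10: x0=(-1.7561, 1.8445) x1=(1.0120, -1.6015) x2=(-1.9046, 0.9165) x3=(0.9899, -0.2049)
step 11: x0=(-1.7530, 1.8379) x1=(0.9808, -1.5982) x2=(-1.8929, 0.9091) x3=(1.0198, -0.2004)
step 12: x0=(-1.7501, 1.8292) x1=(0.9494, -1.5939) x2=(-1.8806, 0.9033) x3=(1.0494, -0.1964)
step 13: x0=(-1.7473, 1.8186) x1=(0.9180, -1.5885) x2=(-1.8678, 0.8993) x3=(1.0787, -0.1928)
step 14: x0=(-1.7446, 1.8058) x1=(0.8866, -1.5822) x2=(-1.8546, 0.8971) x3=(1.1076, -0.1895)
step 15: x0=(-1.7420, 1.7908) x1=(0.8551, -1.5748) x2=(-1.8410, 0.8966) x3=(1.1362, -0.1867)
step 16: x0=(-1.7394, 1.7737) x1=(0.8236, -1.5664) x2=(-1.8269, 0.8979) x3=(1.1644, -0.1843)

3.6191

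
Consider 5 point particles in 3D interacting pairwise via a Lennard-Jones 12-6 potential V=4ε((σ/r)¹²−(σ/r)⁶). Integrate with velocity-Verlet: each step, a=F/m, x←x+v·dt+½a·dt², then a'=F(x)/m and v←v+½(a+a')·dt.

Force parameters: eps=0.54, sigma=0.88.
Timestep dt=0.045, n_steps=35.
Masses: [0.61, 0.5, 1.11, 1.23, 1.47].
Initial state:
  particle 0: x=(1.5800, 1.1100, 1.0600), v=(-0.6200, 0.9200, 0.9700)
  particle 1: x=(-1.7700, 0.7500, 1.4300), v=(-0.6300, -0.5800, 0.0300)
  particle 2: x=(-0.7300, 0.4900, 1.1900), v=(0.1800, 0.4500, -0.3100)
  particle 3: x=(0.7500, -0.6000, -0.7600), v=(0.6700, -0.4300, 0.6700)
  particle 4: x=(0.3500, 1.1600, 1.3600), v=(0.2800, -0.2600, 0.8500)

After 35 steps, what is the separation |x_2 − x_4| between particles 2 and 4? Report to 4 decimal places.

1.8250

step 0: x0=(1.5800, 1.1100, 1.0600) x1=(-1.7700, 0.7500, 1.4300) x2=(-0.7300, 0.4900, 1.1900) x3=(0.7500, -0.6000, -0.7600) x4=(0.3500, 1.1600, 1.3600)
step 1: x0=(1.5506, 1.1514, 1.1040) x1=(-1.7955, 0.7232, 1.4307) x2=(-0.7225, 0.5110, 1.1764) x3=(0.7801, -0.6193, -0.7298) x4=(0.3627, 1.1480, 1.3980)
step 2: x0=(1.5178, 1.1929, 1.1488) x1=(-1.8153, 0.6953, 1.4301) x2=(-0.7162, 0.5332, 1.1637) x3=(0.8103, -0.6387, -0.6997) x4=(0.3758, 1.1353, 1.4355)
step 3: x0=(1.4809, 1.2340, 1.1946) x1=(-1.8296, 0.6667, 1.4281) x2=(-0.7109, 0.5565, 1.1519) x3=(0.8404, -0.6580, -0.6695) x4=(0.3895, 1.1222, 1.4723)
step 4: x0=(1.4394, 1.2747, 1.2416) x1=(-1.8387, 0.6375, 1.4249) x2=(-0.7066, 0.5808, 1.1411) x3=(0.8706, -0.6773, -0.6392) x4=(0.4040, 1.1088, 1.5083)
step 5: x0=(1.3933, 1.3146, 1.2897) x1=(-1.8427, 0.6082, 1.4205) x2=(-0.7032, 0.6058, 1.1313) x3=(0.9007, -0.6966, -0.6090) x4=(0.4195, 1.0952, 1.5435)
step 6: x0=(1.3436, 1.3537, 1.3387) x1=(-1.8416, 0.5788, 1.4147) x2=(-0.7007, 0.6314, 1.1224) x3=(0.9308, -0.7158, -0.5787) x4=(0.4354, 1.0815, 1.5780)
step 7: x0=(1.2952, 1.3932, 1.3874) x1=(-1.8356, 0.5496, 1.4078) x2=(-0.6991, 0.6573, 1.1147) x3=(0.9609, -0.7351, -0.5485) x4=(0.4498, 1.0672, 1.6122)
step 8: x0=(1.2585, 1.4372, 1.4328) x1=(-1.8247, 0.5210, 1.3996) x2=(-0.6985, 0.6835, 1.1080) x3=(0.9910, -0.7543, -0.5182) x4=(0.4584, 1.0508, 1.6474)
step 9: x0=(1.2411, 1.4905, 1.4731) x1=(-1.8088, 0.4930, 1.3901) x2=(-0.6990, 0.7097, 1.1024) x3=(1.0211, -0.7735, -0.4879) x4=(0.4581, 1.0301, 1.6843)
step 10: x0=(1.2349, 1.5504, 1.5103) x1=(-1.7879, 0.4661, 1.3793) x2=(-0.7006, 0.7358, 1.0978) x3=(1.0512, -0.7927, -0.4576) x4=(0.4523, 1.0065, 1.7221)
step 11: x0=(1.2300, 1.6112, 1.5471) x1=(-1.7618, 0.4404, 1.3672) x2=(-0.7035, 0.7616, 1.0945) x3=(1.0813, -0.8119, -0.4273) x4=(0.4452, 0.9823, 1.7596)
step 12: x0=(1.2223, 1.6698, 1.5845) x1=(-1.7304, 0.4163, 1.3538) x2=(-0.7076, 0.7868, 1.0923) x3=(1.1114, -0.8311, -0.3969) x4=(0.4383, 0.9589, 1.7964)
step 13: x0=(1.2111, 1.7252, 1.6229) x1=(-1.6936, 0.3942, 1.3391) x2=(-0.7132, 0.8114, 1.0914) x3=(1.1415, -0.8503, -0.3666) x4=(0.4323, 0.9366, 1.8323)
step 14: x0=(1.1965, 1.7773, 1.6622) x1=(-1.6513, 0.3744, 1.3230) x2=(-0.7203, 0.8350, 1.0916) x3=(1.1715, -0.8695, -0.3362) x4=(0.4268, 0.9157, 1.8675)
step 15: x0=(1.1791, 1.8262, 1.7022) x1=(-1.6040, 0.3570, 1.3056) x2=(-0.7287, 0.8576, 1.0929) x3=(1.2016, -0.8887, -0.3059) x4=(0.4219, 0.8959, 1.9019)
step 16: x0=(1.1593, 1.8724, 1.7427) x1=(-1.5528, 0.3419, 1.2874) x2=(-0.7381, 0.8793, 1.0952) x3=(1.2317, -0.9078, -0.2755) x4=(0.4174, 0.8773, 1.9357)
step 17: x0=(1.1377, 1.9160, 1.7837) x1=(-1.5006, 0.3273, 1.2691) x2=(-0.7472, 0.9007, 1.0980) x3=(1.2617, -0.9270, -0.2451) x4=(0.4131, 0.8597, 1.9689)
step 18: x0=(1.1145, 1.9575, 1.8251) x1=(-1.4526, 0.3095, 1.2517) x2=(-0.7538, 0.9236, 1.1008) x3=(1.2917, -0.9461, -0.2147) x4=(0.4089, 0.8430, 2.0016)
step 19: x0=(1.0901, 1.9970, 1.8667) x1=(-1.4134, 0.2839, 1.2363) x2=(-0.7558, 0.9500, 1.1032) x3=(1.3218, -0.9652, -0.1844) x4=(0.4048, 0.8271, 2.0338)
step 20: x0=(1.0646, 2.0348, 1.9085) x1=(-1.3815, 0.2507, 1.2226) x2=(-0.7538, 0.9798, 1.1053) x3=(1.3518, -0.9844, -0.1540) x4=(0.4006, 0.8119, 2.0657)
step 21: x0=(1.0383, 2.0712, 1.9505) x1=(-1.3519, 0.2148, 1.2093) x2=(-0.7504, 1.0108, 1.1075) x3=(1.3818, -1.0035, -0.1236) x4=(0.3965, 0.7973, 2.0971)
step 22: x0=(1.0113, 2.1062, 1.9926) x1=(-1.3209, 0.1806, 1.1959) x2=(-0.7470, 1.0410, 1.1102) x3=(1.4119, -1.0226, -0.0931) x4=(0.3922, 0.7833, 2.1283)
step 23: x0=(0.9837, 2.1401, 2.0348) x1=(-1.2871, 0.1505, 1.1821) x2=(-0.7445, 1.0693, 1.1134) x3=(1.4419, -1.0417, -0.0627) x4=(0.3879, 0.7698, 2.1591)
step 24: x0=(0.9556, 2.1730, 2.0771) x1=(-1.2502, 0.1253, 1.1681) x2=(-0.7430, 1.0953, 1.1171) x3=(1.4719, -1.0608, -0.0323) x4=(0.3834, 0.7567, 2.1896)
step 25: x0=(0.9271, 2.2049, 2.1194) x1=(-1.2104, 0.1055, 1.1539) x2=(-0.7424, 1.1189, 1.1212) x3=(1.5019, -1.0799, -0.0019) x4=(0.3789, 0.7441, 2.2199)
step 26: x0=(0.8983, 2.2361, 2.1617) x1=(-1.1680, 0.0911, 1.1396) x2=(-0.7426, 1.1401, 1.1256) x3=(1.5319, -1.0990, 0.0285) x4=(0.3742, 0.7318, 2.2499)
step 27: x0=(0.8691, 2.2665, 2.2040) x1=(-1.1233, 0.0820, 1.1253) x2=(-0.7435, 1.1587, 1.1303) x3=(1.5619, -1.1181, 0.0590) x4=(0.3694, 0.7198, 2.2797)
step 28: x0=(0.8398, 2.2963, 2.2463) x1=(-1.0766, 0.0782, 1.1112) x2=(-0.7450, 1.1750, 1.1352) x3=(1.5919, -1.1372, 0.0894) x4=(0.3645, 0.7081, 2.3093)
step 29: x0=(0.8102, 2.3255, 2.2886) x1=(-1.0281, 0.0799, 1.0973) x2=(-0.7470, 1.1888, 1.1403) x3=(1.6219, -1.1563, 0.1199) x4=(0.3594, 0.6967, 2.3386)
step 30: x0=(0.7804, 2.3543, 2.3308) x1=(-0.9781, 0.0869, 1.0837) x2=(-0.7495, 1.2001, 1.1455) x3=(1.6518, -1.1753, 0.1503) x4=(0.3543, 0.6855, 2.3678)
step 31: x0=(0.7505, 2.3825, 2.3731) x1=(-0.9268, 0.0996, 1.0706) x2=(-0.7523, 1.2089, 1.1507) x3=(1.6818, -1.1944, 0.1808) x4=(0.3490, 0.6745, 2.3969)
step 32: x0=(0.7204, 2.4104, 2.4153) x1=(-0.8744, 0.1180, 1.0581) x2=(-0.7553, 1.2150, 1.1559) x3=(1.7118, -1.2135, 0.2112) x4=(0.3436, 0.6636, 2.4257)
step 33: x0=(0.6902, 2.4379, 2.4574) x1=(-0.8212, 0.1424, 1.0463) x2=(-0.7585, 1.2185, 1.1611) x3=(1.7417, -1.2325, 0.2417) x4=(0.3381, 0.6530, 2.4544)
step 34: x0=(0.6600, 2.4650, 2.4996) x1=(-0.7675, 0.1728, 1.0353) x2=(-0.7617, 1.2193, 1.1661) x3=(1.7717, -1.2516, 0.2721) x4=(0.3324, 0.6424, 2.4829)
step 35: x0=(0.6296, 2.4919, 2.5416) x1=(-0.7135, 0.2086, 1.0253) x2=(-0.7648, 1.2176, 1.1709) x3=(1.8016, -1.2706, 0.3026) x4=(0.3267, 0.6320, 2.5112)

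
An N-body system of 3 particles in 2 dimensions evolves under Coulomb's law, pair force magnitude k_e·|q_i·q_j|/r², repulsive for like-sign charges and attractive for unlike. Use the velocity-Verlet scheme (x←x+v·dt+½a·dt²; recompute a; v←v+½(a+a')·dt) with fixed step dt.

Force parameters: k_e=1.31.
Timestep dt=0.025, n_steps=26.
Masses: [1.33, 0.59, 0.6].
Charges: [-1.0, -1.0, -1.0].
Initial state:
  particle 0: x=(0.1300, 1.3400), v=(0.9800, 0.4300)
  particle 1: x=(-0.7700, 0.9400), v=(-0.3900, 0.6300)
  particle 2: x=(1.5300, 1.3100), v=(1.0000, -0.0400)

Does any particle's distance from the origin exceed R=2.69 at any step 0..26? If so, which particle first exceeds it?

yes, particle 2

step 0: x0=(0.1300, 1.3400) x1=(-0.7700, 0.9400) x2=(1.5300, 1.3100)
step 1: x0=(0.1546, 1.3509) x1=(-0.7805, 0.9554) x2=(1.5555, 1.3090)
step 2: x0=(0.1795, 1.3620) x1=(-0.7925, 0.9703) x2=(1.5819, 1.3080)
step 3: x0=(0.2046, 1.3734) x1=(-0.8060, 0.9847) x2=(1.6092, 1.3071)
step 4: x0=(0.2298, 1.3849) x1=(-0.8207, 0.9986) x2=(1.6375, 1.3061)
step 5: x0=(0.2552, 1.3966) x1=(-0.8368, 1.0121) x2=(1.6666, 1.3051)
step 6: x0=(0.2808, 1.4085) x1=(-0.8540, 1.0252) x2=(1.6967, 1.3041)
step 7: x0=(0.3064, 1.4206) x1=(-0.8723, 1.0380) x2=(1.7276, 1.3031)
step 8: x0=(0.3321, 1.4328) x1=(-0.8917, 1.0506) x2=(1.7594, 1.3021)
step 9: x0=(0.3579, 1.4452) x1=(-0.9121, 1.0628) x2=(1.7921, 1.3009)
step 10: x0=(0.3837, 1.4577) x1=(-0.9335, 1.0748) x2=(1.8256, 1.2998)
step 11: x0=(0.4096, 1.4703) x1=(-0.9557, 1.0865) x2=(1.8599, 1.2986)
step 12: x0=(0.4354, 1.4830) x1=(-0.9788, 1.0981) x2=(1.8950, 1.2973)
step 13: x0=(0.4612, 1.4958) x1=(-1.0027, 1.1095) x2=(1.9309, 1.2960)
step 14: x0=(0.4871, 1.5088) x1=(-1.0273, 1.1207) x2=(1.9676, 1.2946)
step 15: x0=(0.5129, 1.5218) x1=(-1.0526, 1.1318) x2=(2.0050, 1.2931)
step 16: x0=(0.5386, 1.5350) x1=(-1.0786, 1.1427) x2=(2.0432, 1.2915)
step 17: x0=(0.5643, 1.5482) x1=(-1.1052, 1.1536) x2=(2.0821, 1.2898)
step 18: x0=(0.5900, 1.5615) x1=(-1.1324, 1.1642) x2=(2.1217, 1.2881)
step 19: x0=(0.6156, 1.5750) x1=(-1.1602, 1.1748) x2=(2.1620, 1.2863)
step 20: x0=(0.6411, 1.5885) x1=(-1.1885, 1.1853) x2=(2.2029, 1.2843)
step 21: x0=(0.6666, 1.6021) x1=(-1.2173, 1.1957) x2=(2.2445, 1.2823)
step 22: x0=(0.6920, 1.6157) x1=(-1.2466, 1.2061) x2=(2.2867, 1.2801)
step 23: x0=(0.7173, 1.6295) x1=(-1.2763, 1.2163) x2=(2.3296, 1.2779)
step 24: x0=(0.7426, 1.6433) x1=(-1.3065, 1.2265) x2=(2.3730, 1.2755)
step 25: x0=(0.7678, 1.6572) x1=(-1.3371, 1.2366) x2=(2.4170, 1.2731)
step 26: x0=(0.7929, 1.6712) x1=(-1.3681, 1.2467) x2=(2.4616, 1.2705)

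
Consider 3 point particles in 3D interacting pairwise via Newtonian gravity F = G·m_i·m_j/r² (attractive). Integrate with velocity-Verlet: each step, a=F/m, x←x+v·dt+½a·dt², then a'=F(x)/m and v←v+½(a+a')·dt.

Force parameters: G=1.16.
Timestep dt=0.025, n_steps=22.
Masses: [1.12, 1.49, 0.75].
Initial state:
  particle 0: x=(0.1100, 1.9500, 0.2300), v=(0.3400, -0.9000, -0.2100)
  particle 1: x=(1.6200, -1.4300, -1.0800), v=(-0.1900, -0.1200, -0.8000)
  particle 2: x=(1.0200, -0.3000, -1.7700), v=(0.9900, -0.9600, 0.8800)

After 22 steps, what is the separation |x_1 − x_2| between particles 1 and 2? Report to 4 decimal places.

0.4496

step 0: x0=(0.1100, 1.9500, 0.2300) x1=(1.6200, -1.4300, -1.0800) x2=(1.0200, -0.3000, -1.7700)
step 1: x0=(0.1185, 1.9275, 0.2247) x1=(1.6152, -1.4329, -1.1001) x2=(1.0448, -0.3242, -1.7479)
step 2: x0=(0.1271, 1.9048, 0.2194) x1=(1.6102, -1.4355, -1.1202) x2=(1.0699, -0.3487, -1.7254)
step 3: x0=(0.1357, 1.8820, 0.2140) x1=(1.6052, -1.4378, -1.1405) x2=(1.0951, -0.3737, -1.7026)
step 4: x0=(0.1443, 1.8592, 0.2085) x1=(1.5999, -1.4398, -1.1609) x2=(1.1206, -0.3991, -1.6795)
step 5: x0=(0.1530, 1.8362, 0.2030) x1=(1.5945, -1.4415, -1.1814) x2=(1.1463, -0.4250, -1.6561)
step 6: x0=(0.1618, 1.8132, 0.1974) x1=(1.5890, -1.4429, -1.2020) x2=(1.1723, -0.4514, -1.6324)
step 7: x0=(0.1706, 1.7900, 0.1918) x1=(1.5833, -1.4438, -1.2228) x2=(1.1985, -0.4785, -1.6082)
step 8: x0=(0.1794, 1.7667, 0.1861) x1=(1.5774, -1.4443, -1.2437) x2=(1.2250, -0.5063, -1.5838)
step 9: x0=(0.1883, 1.7434, 0.1803) x1=(1.5714, -1.4444, -1.2648) x2=(1.2517, -0.5349, -1.5589)
step 10: x0=(0.1972, 1.7199, 0.1745) x1=(1.5651, -1.4439, -1.2859) x2=(1.2788, -0.5644, -1.5338)
step 11: x0=(0.2062, 1.6963, 0.1686) x1=(1.5587, -1.4428, -1.3072) x2=(1.3062, -0.5949, -1.5082)
step 12: x0=(0.2153, 1.6726, 0.1627) x1=(1.5520, -1.4410, -1.3287) x2=(1.3340, -0.6266, -1.4823)
step 13: x0=(0.2243, 1.6487, 0.1567) x1=(1.5451, -1.4385, -1.3502) x2=(1.3621, -0.6596, -1.4561)
step 14: x0=(0.2335, 1.6248, 0.1506) x1=(1.5381, -1.4351, -1.3718) x2=(1.3905, -0.6941, -1.4297)
step 15: x0=(0.2427, 1.6008, 0.1444) x1=(1.5308, -1.4307, -1.3935) x2=(1.4193, -0.7304, -1.4030)
step 16: x0=(0.2519, 1.5766, 0.1382) x1=(1.5233, -1.4253, -1.4151) x2=(1.4483, -0.7688, -1.3763)
step 17: x0=(0.2612, 1.5524, 0.1320) x1=(1.5157, -1.4185, -1.4367) x2=(1.4776, -0.8095, -1.3497)
step 18: x0=(0.2705, 1.5280, 0.1256) x1=(1.5079, -1.4103, -1.4580) x2=(1.5071, -0.8530, -1.3234)
step 19: x0=(0.2799, 1.5035, 0.1192) x1=(1.5001, -1.4004, -1.4789) x2=(1.5365, -0.8996, -1.2979)
step 20: x0=(0.2894, 1.4788, 0.1127) x1=(1.4925, -1.3887, -1.4992) x2=(1.5656, -0.9496, -1.2736)
step 21: x0=(0.2989, 1.4541, 0.1062) x1=(1.4851, -1.3750, -1.5184) x2=(1.5941, -1.0035, -1.2512)
step 22: x0=(0.3084, 1.4293, 0.0996) x1=(1.4783, -1.3593, -1.5362) x2=(1.6214, -1.0611, -1.2316)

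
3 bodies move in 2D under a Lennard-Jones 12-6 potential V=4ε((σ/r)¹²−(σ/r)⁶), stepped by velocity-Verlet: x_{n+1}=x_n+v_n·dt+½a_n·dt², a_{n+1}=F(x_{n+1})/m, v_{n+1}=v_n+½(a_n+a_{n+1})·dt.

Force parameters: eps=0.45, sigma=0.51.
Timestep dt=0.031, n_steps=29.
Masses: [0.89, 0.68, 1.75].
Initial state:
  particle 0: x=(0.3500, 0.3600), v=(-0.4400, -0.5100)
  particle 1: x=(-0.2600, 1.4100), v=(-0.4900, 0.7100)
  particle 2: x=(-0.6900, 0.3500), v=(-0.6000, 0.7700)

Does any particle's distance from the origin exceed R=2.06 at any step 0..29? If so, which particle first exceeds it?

step 0: x0=(0.3500, 0.3600) x1=(-0.2600, 1.4100) x2=(-0.6900, 0.3500)
step 1: x0=(0.3363, 0.3442) x1=(-0.2752, 1.4319) x2=(-0.7086, 0.3739)
step 2: x0=(0.3224, 0.3285) x1=(-0.2904, 1.4537) x2=(-0.7270, 0.3978)
step 3: x0=(0.3083, 0.3128) x1=(-0.3056, 1.4754) x2=(-0.7454, 0.4218)
step 4: x0=(0.2941, 0.2971) x1=(-0.3209, 1.4969) x2=(-0.7637, 0.4458)
step 5: x0=(0.2798, 0.2815) x1=(-0.3361, 1.5183) x2=(-0.7819, 0.4698)
step 6: x0=(0.2653, 0.2659) x1=(-0.3514, 1.5396) x2=(-0.8000, 0.4938)
step 7: x0=(0.2507, 0.2503) x1=(-0.3668, 1.5607) x2=(-0.8181, 0.5179)
step 8: x0=(0.2361, 0.2348) x1=(-0.3821, 1.5817) x2=(-0.8361, 0.5420)
step 9: x0=(0.2213, 0.2194) x1=(-0.3975, 1.6027) x2=(-0.8541, 0.5661)
step 10: x0=(0.2064, 0.2039) x1=(-0.4130, 1.6235) x2=(-0.8719, 0.5903)
step 11: x0=(0.1915, 0.1885) x1=(-0.4284, 1.6441) x2=(-0.8898, 0.6144)
step 12: x0=(0.1765, 0.1732) x1=(-0.4440, 1.6647) x2=(-0.9075, 0.6386)
step 13: x0=(0.1614, 0.1578) x1=(-0.4595, 1.6852) x2=(-0.9253, 0.6629)
step 14: x0=(0.1463, 0.1425) x1=(-0.4751, 1.7055) x2=(-0.9429, 0.6871)
step 15: x0=(0.1311, 0.1272) x1=(-0.4908, 1.7258) x2=(-0.9606, 0.7114)
step 16: x0=(0.1159, 0.1120) x1=(-0.5065, 1.7459) x2=(-0.9782, 0.7357)
step 17: x0=(0.1006, 0.0968) x1=(-0.5223, 1.7659) x2=(-0.9957, 0.7601)
step 18: x0=(0.0853, 0.0816) x1=(-0.5381, 1.7858) x2=(-1.0132, 0.7845)
step 19: x0=(0.0700, 0.0664) x1=(-0.5539, 1.8055) x2=(-1.0307, 0.8089)
step 20: x0=(0.0547, 0.0512) x1=(-0.5698, 1.8252) x2=(-1.0482, 0.8333)
step 21: x0=(0.0393, 0.0361) x1=(-0.5858, 1.8447) x2=(-1.0656, 0.8578)
step 22: x0=(0.0239, 0.0209) x1=(-0.6019, 1.8641) x2=(-1.0830, 0.8824)
step 23: x0=(0.0085, 0.0058) x1=(-0.6180, 1.8834) x2=(-1.1004, 0.9070)
step 24: x0=(-0.0069, -0.0093) x1=(-0.6341, 1.9025) x2=(-1.1177, 0.9316)
step 25: x0=(-0.0223, -0.0244) x1=(-0.6503, 1.9215) x2=(-1.1350, 0.9563)
step 26: x0=(-0.0377, -0.0395) x1=(-0.6666, 1.9404) x2=(-1.1522, 0.9810)
step 27: x0=(-0.0532, -0.0546) x1=(-0.6830, 1.9591) x2=(-1.1695, 1.0058)
step 28: x0=(-0.0686, -0.0696) x1=(-0.6994, 1.9776) x2=(-1.1867, 1.0306)
step 29: x0=(-0.0841, -0.0847) x1=(-0.7159, 1.9961) x2=(-1.2038, 1.0555)

yes, particle 1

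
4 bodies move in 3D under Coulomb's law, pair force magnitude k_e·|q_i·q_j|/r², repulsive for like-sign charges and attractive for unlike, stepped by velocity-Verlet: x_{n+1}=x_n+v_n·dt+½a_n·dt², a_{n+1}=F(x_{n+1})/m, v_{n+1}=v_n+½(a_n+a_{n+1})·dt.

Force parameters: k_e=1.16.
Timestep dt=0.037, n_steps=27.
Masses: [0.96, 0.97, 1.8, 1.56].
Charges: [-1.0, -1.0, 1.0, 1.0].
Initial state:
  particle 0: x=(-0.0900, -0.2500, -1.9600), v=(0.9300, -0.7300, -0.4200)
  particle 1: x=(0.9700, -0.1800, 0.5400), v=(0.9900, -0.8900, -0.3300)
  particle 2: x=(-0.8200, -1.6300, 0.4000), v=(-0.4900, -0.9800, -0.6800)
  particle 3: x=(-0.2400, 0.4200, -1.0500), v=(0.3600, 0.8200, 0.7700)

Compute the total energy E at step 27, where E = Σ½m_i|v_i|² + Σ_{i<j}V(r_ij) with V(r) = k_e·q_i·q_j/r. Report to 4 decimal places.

2.6429

step 0: x0=(-0.0900, -0.2500, -1.9600) x1=(0.9700, -0.1800, 0.5400) x2=(-0.8200, -1.6300, 0.4000) x3=(-0.2400, 0.4200, -1.0500)
step 1: x0=(-0.0557, -0.2767, -1.9750) x1=(1.0064, -0.2130, 0.5277) x2=(-0.8381, -1.6662, 0.3748) x3=(-0.2265, 0.4501, -1.0218)
step 2: x0=(-0.0218, -0.3028, -1.9892) x1=(1.0425, -0.2460, 0.5154) x2=(-0.8560, -1.7024, 0.3497) x3=(-0.2128, 0.4799, -0.9940)
step 3: x0=(0.0119, -0.3284, -2.0027) x1=(1.0782, -0.2791, 0.5029) x2=(-0.8738, -1.7386, 0.3245) x3=(-0.1988, 0.5093, -0.9666)
step 4: x0=(0.0452, -0.3536, -2.0155) x1=(1.1136, -0.3122, 0.4904) x2=(-0.8915, -1.7747, 0.2993) x3=(-0.1846, 0.5384, -0.9396)
step 5: x0=(0.0783, -0.3783, -2.0277) x1=(1.1486, -0.3452, 0.4778) x2=(-0.9091, -1.8107, 0.2740) x3=(-0.1700, 0.5673, -0.9128)
step 6: x0=(0.1111, -0.4026, -2.0394) x1=(1.1833, -0.3783, 0.4652) x2=(-0.9266, -1.8468, 0.2488) x3=(-0.1553, 0.5958, -0.8863)
step 7: x0=(0.1436, -0.4266, -2.0506) x1=(1.2176, -0.4114, 0.4525) x2=(-0.9439, -1.8828, 0.2235) x3=(-0.1403, 0.6241, -0.8601)
step 8: x0=(0.1759, -0.4503, -2.0614) x1=(1.2516, -0.4444, 0.4398) x2=(-0.9612, -1.9188, 0.1982) x3=(-0.1250, 0.6521, -0.8340)
step 9: x0=(0.2078, -0.4737, -2.0719) x1=(1.2852, -0.4774, 0.4271) x2=(-0.9783, -1.9547, 0.1729) x3=(-0.1095, 0.6799, -0.8081)
step 10: x0=(0.2396, -0.4969, -2.0820) x1=(1.3186, -0.5103, 0.4143) x2=(-0.9953, -1.9907, 0.1475) x3=(-0.0938, 0.7075, -0.7824)
step 11: x0=(0.2710, -0.5198, -2.0918) x1=(1.3516, -0.5431, 0.4016) x2=(-1.0122, -2.0266, 0.1221) x3=(-0.0778, 0.7348, -0.7568)
step 12: x0=(0.3022, -0.5424, -2.1013) x1=(1.3844, -0.5759, 0.3888) x2=(-1.0290, -2.0625, 0.0967) x3=(-0.0616, 0.7619, -0.7314)
step 13: x0=(0.3331, -0.5649, -2.1105) x1=(1.4168, -0.6086, 0.3761) x2=(-1.0457, -2.0983, 0.0712) x3=(-0.0453, 0.7889, -0.7061)
step 14: x0=(0.3638, -0.5871, -2.1196) x1=(1.4490, -0.6412, 0.3635) x2=(-1.0623, -2.1341, 0.0457) x3=(-0.0287, 0.8156, -0.6809)
step 15: x0=(0.3942, -0.6092, -2.1284) x1=(1.4810, -0.6737, 0.3508) x2=(-1.0787, -2.1700, 0.0201) x3=(-0.0119, 0.8421, -0.6558)
step 16: x0=(0.4244, -0.6311, -2.1371) x1=(1.5126, -0.7061, 0.3383) x2=(-1.0951, -2.2058, -0.0055) x3=(0.0051, 0.8684, -0.6309)
step 17: x0=(0.4543, -0.6528, -2.1456) x1=(1.5440, -0.7384, 0.3258) x2=(-1.1114, -2.2415, -0.0311) x3=(0.0223, 0.8946, -0.6060)
step 18: x0=(0.4840, -0.6744, -2.1540) x1=(1.5752, -0.7707, 0.3134) x2=(-1.1275, -2.2773, -0.0568) x3=(0.0396, 0.9206, -0.5812)
step 19: x0=(0.5135, -0.6959, -2.1622) x1=(1.6062, -0.8028, 0.3010) x2=(-1.1436, -2.3130, -0.0825) x3=(0.0571, 0.9464, -0.5565)
step 20: x0=(0.5427, -0.7172, -2.1703) x1=(1.6369, -0.8348, 0.2888) x2=(-1.1596, -2.3487, -0.1083) x3=(0.0748, 0.9720, -0.5318)
step 21: x0=(0.5716, -0.7384, -2.1783) x1=(1.6675, -0.8667, 0.2767) x2=(-1.1754, -2.3844, -0.1341) x3=(0.0926, 0.9975, -0.5073)
step 22: x0=(0.6004, -0.7595, -2.1863) x1=(1.6978, -0.8986, 0.2646) x2=(-1.1912, -2.4200, -0.1599) x3=(0.1106, 1.0228, -0.4828)
step 23: x0=(0.6288, -0.7805, -2.1941) x1=(1.7280, -0.9303, 0.2527) x2=(-1.2068, -2.4556, -0.1858) x3=(0.1288, 1.0480, -0.4584)
step 24: x0=(0.6571, -0.8013, -2.2019) x1=(1.7580, -0.9620, 0.2409) x2=(-1.2224, -2.4913, -0.2117) x3=(0.1471, 1.0730, -0.4341)
step 25: x0=(0.6851, -0.8221, -2.2097) x1=(1.7878, -0.9935, 0.2293) x2=(-1.2379, -2.5268, -0.2376) x3=(0.1655, 1.0978, -0.4098)
step 26: x0=(0.7129, -0.8428, -2.2174) x1=(1.8174, -1.0250, 0.2178) x2=(-1.2533, -2.5624, -0.2636) x3=(0.1841, 1.1225, -0.3856)
step 27: x0=(0.7404, -0.8634, -2.2250) x1=(1.8469, -1.0563, 0.2064) x2=(-1.2685, -2.5979, -0.2896) x3=(0.2028, 1.1471, -0.3615)
step 0 velocities: v0=(0.9300, -0.7300, -0.4200) v1=(0.9900, -0.8900, -0.3300) v2=(-0.4900, -0.9800, -0.6800) v3=(0.3600, 0.8200, 0.7700)
step 0: KE=4.2526, PE=-1.6090, E=2.6436
step 27 velocities: v0=(0.7415, -0.5549, -0.2070) v1=(0.7951, -0.8465, -0.3055) v2=(-0.4117, -0.9601, -0.7040) v3=(0.5069, 0.6623, 0.6514)
step 27: KE=3.4335, PE=-0.7906, E=2.6429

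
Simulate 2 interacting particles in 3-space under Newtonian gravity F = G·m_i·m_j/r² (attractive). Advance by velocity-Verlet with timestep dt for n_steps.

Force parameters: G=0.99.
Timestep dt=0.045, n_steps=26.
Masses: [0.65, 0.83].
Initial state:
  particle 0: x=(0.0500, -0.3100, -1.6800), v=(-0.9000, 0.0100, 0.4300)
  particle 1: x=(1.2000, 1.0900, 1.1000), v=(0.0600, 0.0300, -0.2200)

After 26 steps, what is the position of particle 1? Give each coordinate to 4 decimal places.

step 0: x0=(0.0500, -0.3100, -1.6800) x1=(1.2000, 1.0900, 1.1000)
step 1: x0=(0.0095, -0.3095, -1.6606) x1=(1.2027, 1.0913, 1.0901)
step 2: x0=(-0.0309, -0.3090, -1.6410) x1=(1.2053, 1.0926, 1.0800)
step 3: x0=(-0.0713, -0.3084, -1.6214) x1=(1.2079, 1.0938, 1.0699)
step 4: x0=(-0.1116, -0.3077, -1.6016) x1=(1.2105, 1.0950, 1.0596)
step 5: x0=(-0.1518, -0.3069, -1.5817) x1=(1.2129, 1.0961, 1.0493)
step 6: x0=(-0.1920, -0.3061, -1.5616) x1=(1.2154, 1.0972, 1.0388)
step 7: x0=(-0.2321, -0.3053, -1.5415) x1=(1.2178, 1.0982, 1.0283)
step 8: x0=(-0.2721, -0.3043, -1.5212) x1=(1.2201, 1.0992, 1.0177)
step 9: x0=(-0.3121, -0.3033, -1.5008) x1=(1.2224, 1.1001, 1.0069)
step 10: x0=(-0.3520, -0.3022, -1.4803) x1=(1.2246, 1.1009, 0.9961)
step 11: x0=(-0.3918, -0.3011, -1.4596) x1=(1.2268, 1.1017, 0.9852)
step 12: x0=(-0.4315, -0.2999, -1.4388) x1=(1.2289, 1.1025, 0.9742)
step 13: x0=(-0.4712, -0.2986, -1.4180) x1=(1.2310, 1.1032, 0.9631)
step 14: x0=(-0.5108, -0.2972, -1.3970) x1=(1.2329, 1.1038, 0.9519)
step 15: x0=(-0.5503, -0.2958, -1.3758) x1=(1.2348, 1.1044, 0.9406)
step 16: x0=(-0.5897, -0.2943, -1.3546) x1=(1.2367, 1.1050, 0.9292)
step 17: x0=(-0.6290, -0.2928, -1.3333) x1=(1.2385, 1.1055, 0.9178)
step 18: x0=(-0.6682, -0.2912, -1.3118) x1=(1.2402, 1.1059, 0.9062)
step 19: x0=(-0.7073, -0.2895, -1.2903) x1=(1.2418, 1.1063, 0.8946)
step 20: x0=(-0.7464, -0.2877, -1.2686) x1=(1.2433, 1.1066, 0.8829)
step 21: x0=(-0.7853, -0.2859, -1.2468) x1=(1.2448, 1.1069, 0.8711)
step 22: x0=(-0.8242, -0.2840, -1.2250) x1=(1.2462, 1.1071, 0.8592)
step 23: x0=(-0.8629, -0.2820, -1.2030) x1=(1.2475, 1.1073, 0.8473)
step 24: x0=(-0.9015, -0.2800, -1.1809) x1=(1.2488, 1.1074, 0.8352)
step 25: x0=(-0.9401, -0.2779, -1.1588) x1=(1.2499, 1.1074, 0.8231)
step 26: x0=(-0.9785, -0.2758, -1.1365) x1=(1.2510, 1.1074, 0.8110)

(1.2510, 1.1074, 0.8110)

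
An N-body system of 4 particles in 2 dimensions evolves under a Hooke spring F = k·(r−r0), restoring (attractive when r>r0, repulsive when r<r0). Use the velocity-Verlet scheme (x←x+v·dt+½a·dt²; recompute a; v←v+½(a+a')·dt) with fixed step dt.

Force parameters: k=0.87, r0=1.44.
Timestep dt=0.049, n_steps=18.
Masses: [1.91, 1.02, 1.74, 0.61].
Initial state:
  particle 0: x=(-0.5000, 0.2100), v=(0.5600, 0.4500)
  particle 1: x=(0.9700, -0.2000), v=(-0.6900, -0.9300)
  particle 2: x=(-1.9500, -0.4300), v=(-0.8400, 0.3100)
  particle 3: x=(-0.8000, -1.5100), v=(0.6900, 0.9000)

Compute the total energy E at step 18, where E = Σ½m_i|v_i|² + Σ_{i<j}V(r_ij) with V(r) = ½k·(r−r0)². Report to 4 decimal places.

step 0: x0=(-0.5000, 0.2100) x1=(0.9700, -0.2000) x2=(-1.9500, -0.4300) x3=(-0.8000, -1.5100)
step 1: x0=(-0.4726, 0.2318) x1=(0.9340, -0.2461) x2=(-1.9901, -0.4148) x3=(-0.7652, -1.4644)
step 2: x0=(-0.4454, 0.2533) x1=(0.8937, -0.2932) x2=(-2.0281, -0.3995) x3=(-0.7289, -1.4163)
step 3: x0=(-0.4186, 0.2743) x1=(0.8495, -0.3410) x2=(-2.0638, -0.3841) x3=(-0.6915, -1.3657)
step 4: x0=(-0.3921, 0.2950) x1=(0.8016, -0.3893) x2=(-2.0971, -0.3688) x3=(-0.6535, -1.3132)
step 5: x0=(-0.3662, 0.3154) x1=(0.7504, -0.4380) x2=(-2.1279, -0.3535) x3=(-0.6154, -1.2589)
step 6: x0=(-0.3408, 0.3354) x1=(0.6961, -0.4868) x2=(-2.1561, -0.3382) x3=(-0.5778, -1.2033)
step 7: x0=(-0.3160, 0.3553) x1=(0.6391, -0.5357) x2=(-2.1818, -0.3231) x3=(-0.5410, -1.1467)
step 8: x0=(-0.2920, 0.3749) x1=(0.5796, -0.5844) x2=(-2.2047, -0.3080) x3=(-0.5058, -1.0894)
step 9: x0=(-0.2686, 0.3944) x1=(0.5180, -0.6329) x2=(-2.2249, -0.2931) x3=(-0.4727, -1.0317)
step 10: x0=(-0.2460, 0.4138) x1=(0.4546, -0.6810) x2=(-2.2422, -0.2783) x3=(-0.4422, -0.9738)
step 11: x0=(-0.2242, 0.4332) x1=(0.3898, -0.7286) x2=(-2.2567, -0.2638) x3=(-0.4149, -0.9160)
step 12: x0=(-0.2031, 0.4525) x1=(0.3237, -0.7758) x2=(-2.2684, -0.2494) x3=(-0.3913, -0.8583)
step 13: x0=(-0.1828, 0.4717) x1=(0.2568, -0.8224) x2=(-2.2772, -0.2352) x3=(-0.3720, -0.8008)
step 14: x0=(-0.1634, 0.4909) x1=(0.1893, -0.8688) x2=(-2.2831, -0.2212) x3=(-0.3573, -0.7431)
step 15: x0=(-0.1447, 0.5101) x1=(0.1213, -0.9150) x2=(-2.2862, -0.2075) x3=(-0.3475, -0.6849)
step 16: x0=(-0.1269, 0.5293) x1=(0.0529, -0.9614) x2=(-2.2865, -0.1939) x3=(-0.3425, -0.6257)
step 17: x0=(-0.1098, 0.5483) x1=(-0.0160, -1.0083) x2=(-2.2840, -0.1805) x3=(-0.3419, -0.5649)
step 18: x0=(-0.0936, 0.5673) x1=(-0.0858, -1.0557) x2=(-2.2788, -0.1674) x3=(-0.3452, -0.5023)
step 0 velocities: v0=(0.5600, 0.4500) v1=(-0.6900, -0.9300) v2=(-0.8400, 0.3100) v3=(0.6900, 0.9000)
step 0: KE=2.2665, PE=1.2784, E=3.5450
step 18 velocities: v0=(0.3230, 0.3857) v1=(-1.4341, -0.9719) v2=(0.1330, 0.2665) v3=(-0.0992, 1.2955)
step 18: KE=2.3646, PE=1.1816, E=3.5462

3.5462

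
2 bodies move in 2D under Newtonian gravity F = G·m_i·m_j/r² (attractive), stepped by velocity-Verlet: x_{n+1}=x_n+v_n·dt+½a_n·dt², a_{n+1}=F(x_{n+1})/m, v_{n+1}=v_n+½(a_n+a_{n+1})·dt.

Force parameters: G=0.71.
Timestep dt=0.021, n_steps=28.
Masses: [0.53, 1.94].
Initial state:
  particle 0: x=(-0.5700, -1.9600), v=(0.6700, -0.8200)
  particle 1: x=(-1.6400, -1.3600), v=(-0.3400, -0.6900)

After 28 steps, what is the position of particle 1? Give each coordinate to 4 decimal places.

step 0: x0=(-0.5700, -1.9600) x1=(-1.6400, -1.3600)
step 1: x0=(-0.5561, -1.9771) x1=(-1.6471, -1.3745)
step 2: x0=(-0.5426, -1.9941) x1=(-1.6541, -1.3891)
step 3: x0=(-0.5293, -2.0108) x1=(-1.6610, -1.4037)
step 4: x0=(-0.5164, -2.0274) x1=(-1.6678, -1.4184)
step 5: x0=(-0.5039, -2.0438) x1=(-1.6745, -1.4331)
step 6: x0=(-0.4916, -2.0600) x1=(-1.6812, -1.4478)
step 7: x0=(-0.4796, -2.0761) x1=(-1.6878, -1.4626)
step 8: x0=(-0.4680, -2.0921) x1=(-1.6942, -1.4775)
step 9: x0=(-0.4566, -2.1079) x1=(-1.7007, -1.4924)
step 10: x0=(-0.4455, -2.1235) x1=(-1.7070, -1.5073)
step 11: x0=(-0.4346, -2.1391) x1=(-1.7132, -1.5222)
step 12: x0=(-0.4241, -2.1544) x1=(-1.7194, -1.5372)
step 13: x0=(-0.4138, -2.1697) x1=(-1.7255, -1.5522)
step 14: x0=(-0.4038, -2.1849) x1=(-1.7316, -1.5673)
step 15: x0=(-0.3940, -2.1999) x1=(-1.7375, -1.5824)
step 16: x0=(-0.3845, -2.2148) x1=(-1.7434, -1.5975)
step 17: x0=(-0.3752, -2.2296) x1=(-1.7492, -1.6127)
step 18: x0=(-0.3662, -2.2443) x1=(-1.7550, -1.6278)
step 19: x0=(-0.3574, -2.2588) x1=(-1.7607, -1.6431)
step 20: x0=(-0.3489, -2.2733) x1=(-1.7663, -1.6583)
step 21: x0=(-0.3406, -2.2877) x1=(-1.7719, -1.6736)
step 22: x0=(-0.3325, -2.3020) x1=(-1.7774, -1.6889)
step 23: x0=(-0.3246, -2.3161) x1=(-1.7828, -1.7042)
step 24: x0=(-0.3170, -2.3302) x1=(-1.7882, -1.7195)
step 25: x0=(-0.3096, -2.3442) x1=(-1.7935, -1.7349)
step 26: x0=(-0.3024, -2.3581) x1=(-1.7988, -1.7503)
step 27: x0=(-0.2954, -2.3719) x1=(-1.8040, -1.7657)
step 28: x0=(-0.2887, -2.3857) x1=(-1.8092, -1.7812)

(-1.8092, -1.7812)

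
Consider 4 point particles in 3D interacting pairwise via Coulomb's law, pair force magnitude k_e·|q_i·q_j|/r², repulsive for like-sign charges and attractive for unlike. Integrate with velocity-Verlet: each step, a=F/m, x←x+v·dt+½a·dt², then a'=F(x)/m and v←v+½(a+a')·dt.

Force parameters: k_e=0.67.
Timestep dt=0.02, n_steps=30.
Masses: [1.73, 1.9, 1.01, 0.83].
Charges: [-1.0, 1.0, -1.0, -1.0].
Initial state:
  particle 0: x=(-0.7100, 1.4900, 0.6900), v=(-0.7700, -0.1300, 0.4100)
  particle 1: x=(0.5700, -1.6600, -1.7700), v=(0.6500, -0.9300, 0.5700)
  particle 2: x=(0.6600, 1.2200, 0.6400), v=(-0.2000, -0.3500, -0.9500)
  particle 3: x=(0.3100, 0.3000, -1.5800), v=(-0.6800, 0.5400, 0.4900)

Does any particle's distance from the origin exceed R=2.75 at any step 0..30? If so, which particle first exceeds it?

step 0: x0=(-0.7100, 1.4900, 0.6900) x1=(0.5700, -1.6600, -1.7700) x2=(0.6600, 1.2200, 0.6400) x3=(0.3100, 0.3000, -1.5800)
step 1: x0=(-0.7254, 1.4874, 0.6982) x1=(0.5830, -1.6786, -1.7586) x2=(0.6561, 1.2130, 0.6210) x3=(0.2964, 0.3107, -1.5702)
step 2: x0=(-0.7410, 1.4848, 0.7064) x1=(0.5960, -1.6971, -1.7472) x2=(0.6523, 1.2060, 0.6020) x3=(0.2828, 0.3214, -1.5606)
step 3: x0=(-0.7566, 1.4823, 0.7147) x1=(0.6090, -1.7156, -1.7357) x2=(0.6486, 1.1989, 0.5831) x3=(0.2693, 0.3319, -1.5510)
step 4: x0=(-0.7722, 1.4797, 0.7229) x1=(0.6219, -1.7340, -1.7243) x2=(0.6451, 1.1918, 0.5642) x3=(0.2557, 0.3423, -1.5416)
step 5: x0=(-0.7880, 1.4772, 0.7312) x1=(0.6349, -1.7524, -1.7128) x2=(0.6417, 1.1847, 0.5453) x3=(0.2422, 0.3525, -1.5322)
step 6: x0=(-0.8038, 1.4747, 0.7395) x1=(0.6479, -1.7708, -1.7013) x2=(0.6384, 1.1776, 0.5264) x3=(0.2287, 0.3627, -1.5229)
step 7: x0=(-0.8197, 1.4722, 0.7478) x1=(0.6608, -1.7891, -1.6899) x2=(0.6353, 1.1705, 0.5075) x3=(0.2153, 0.3728, -1.5137)
step 8: x0=(-0.8357, 1.4697, 0.7562) x1=(0.6738, -1.8073, -1.6784) x2=(0.6323, 1.1633, 0.4887) x3=(0.2018, 0.3827, -1.5047)
step 9: x0=(-0.8518, 1.4673, 0.7646) x1=(0.6867, -1.8255, -1.6668) x2=(0.6294, 1.1561, 0.4699) x3=(0.1883, 0.3926, -1.4957)
step 10: x0=(-0.8679, 1.4648, 0.7730) x1=(0.6996, -1.8437, -1.6553) x2=(0.6266, 1.1489, 0.4511) x3=(0.1749, 0.4024, -1.4868)
step 11: x0=(-0.8840, 1.4624, 0.7814) x1=(0.7125, -1.8619, -1.6438) x2=(0.6239, 1.1417, 0.4323) x3=(0.1615, 0.4120, -1.4781)
step 12: x0=(-0.9003, 1.4600, 0.7898) x1=(0.7254, -1.8800, -1.6322) x2=(0.6214, 1.1345, 0.4135) x3=(0.1481, 0.4216, -1.4694)
step 13: x0=(-0.9166, 1.4576, 0.7983) x1=(0.7383, -1.8980, -1.6207) x2=(0.6190, 1.1272, 0.3948) x3=(0.1347, 0.4310, -1.4609)
step 14: x0=(-0.9330, 1.4552, 0.8068) x1=(0.7512, -1.9161, -1.6091) x2=(0.6166, 1.1199, 0.3760) x3=(0.1213, 0.4404, -1.4525)
step 15: x0=(-0.9494, 1.4528, 0.8154) x1=(0.7641, -1.9340, -1.5975) x2=(0.6144, 1.1127, 0.3573) x3=(0.1080, 0.4496, -1.4442)
step 16: x0=(-0.9659, 1.4505, 0.8239) x1=(0.7770, -1.9520, -1.5859) x2=(0.6123, 1.1054, 0.3387) x3=(0.0946, 0.4588, -1.4360)
step 17: x0=(-0.9824, 1.4481, 0.8325) x1=(0.7898, -1.9699, -1.5743) x2=(0.6103, 1.0981, 0.3200) x3=(0.0813, 0.4679, -1.4279)
step 18: x0=(-0.9990, 1.4458, 0.8411) x1=(0.8027, -1.9878, -1.5627) x2=(0.6084, 1.0907, 0.3014) x3=(0.0680, 0.4769, -1.4199)
step 19: x0=(-1.0157, 1.4435, 0.8498) x1=(0.8155, -2.0056, -1.5511) x2=(0.6067, 1.0834, 0.2828) x3=(0.0546, 0.4858, -1.4121)
step 20: x0=(-1.0324, 1.4412, 0.8585) x1=(0.8284, -2.0234, -1.5394) x2=(0.6050, 1.0761, 0.2642) x3=(0.0413, 0.4946, -1.4044)
step 21: x0=(-1.0491, 1.4389, 0.8672) x1=(0.8412, -2.0412, -1.5278) x2=(0.6034, 1.0687, 0.2457) x3=(0.0280, 0.5033, -1.3968)
step 22: x0=(-1.0659, 1.4366, 0.8759) x1=(0.8540, -2.0590, -1.5161) x2=(0.6019, 1.0613, 0.2272) x3=(0.0147, 0.5119, -1.3893)
step 23: x0=(-1.0828, 1.4343, 0.8847) x1=(0.8668, -2.0767, -1.5045) x2=(0.6005, 1.0540, 0.2087) x3=(0.0014, 0.5204, -1.3820)
step 24: x0=(-1.0997, 1.4321, 0.8935) x1=(0.8796, -2.0944, -1.4928) x2=(0.5992, 1.0466, 0.1903) x3=(-0.0120, 0.5289, -1.3748)
step 25: x0=(-1.1166, 1.4298, 0.9024) x1=(0.8924, -2.1120, -1.4811) x2=(0.5981, 1.0392, 0.1719) x3=(-0.0253, 0.5372, -1.3677)
step 26: x0=(-1.1336, 1.4276, 0.9113) x1=(0.9052, -2.1296, -1.4694) x2=(0.5970, 1.0318, 0.1535) x3=(-0.0386, 0.5455, -1.3608)
step 27: x0=(-1.1506, 1.4254, 0.9202) x1=(0.9179, -2.1472, -1.4577) x2=(0.5960, 1.0244, 0.1352) x3=(-0.0520, 0.5537, -1.3540)
step 28: x0=(-1.1677, 1.4232, 0.9291) x1=(0.9307, -2.1648, -1.4460) x2=(0.5951, 1.0170, 0.1170) x3=(-0.0653, 0.5618, -1.3473)
step 29: x0=(-1.1848, 1.4210, 0.9381) x1=(0.9434, -2.1823, -1.4343) x2=(0.5943, 1.0096, 0.0987) x3=(-0.0787, 0.5698, -1.3408)
step 30: x0=(-1.2020, 1.4188, 0.9471) x1=(0.9562, -2.1998, -1.4225) x2=(0.5936, 1.0021, 0.0806) x3=(-0.0921, 0.5778, -1.3344)

yes, particle 1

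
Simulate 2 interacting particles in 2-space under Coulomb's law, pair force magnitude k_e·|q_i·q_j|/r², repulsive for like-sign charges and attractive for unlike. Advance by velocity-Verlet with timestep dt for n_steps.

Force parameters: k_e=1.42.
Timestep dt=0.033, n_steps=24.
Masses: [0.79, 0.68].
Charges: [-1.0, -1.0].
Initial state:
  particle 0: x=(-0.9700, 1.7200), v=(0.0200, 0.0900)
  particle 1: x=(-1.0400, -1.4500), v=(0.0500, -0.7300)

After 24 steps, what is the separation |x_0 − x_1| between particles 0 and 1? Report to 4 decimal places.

step 0: x0=(-0.9700, 1.7200) x1=(-1.0400, -1.4500)
step 1: x0=(-0.9693, 1.7231) x1=(-1.0384, -1.4742)
step 2: x0=(-0.9687, 1.7263) x1=(-1.0367, -1.4986)
step 3: x0=(-0.9680, 1.7298) x1=(-1.0351, -1.5233)
step 4: x0=(-0.9673, 1.7334) x1=(-1.0334, -1.5481)
step 5: x0=(-0.9666, 1.7372) x1=(-1.0318, -1.5732)
step 6: x0=(-0.9660, 1.7412) x1=(-1.0302, -1.5985)
step 7: x0=(-0.9653, 1.7454) x1=(-1.0286, -1.6240)
step 8: x0=(-0.9646, 1.7497) x1=(-1.0269, -1.6496)
step 9: x0=(-0.9639, 1.7542) x1=(-1.0253, -1.6755)
step 10: x0=(-0.9632, 1.7589) x1=(-1.0237, -1.7016)
step 11: x0=(-0.9625, 1.7637) x1=(-1.0221, -1.7278)
step 12: x0=(-0.9618, 1.7687) x1=(-1.0205, -1.7543)
step 13: x0=(-0.9611, 1.7739) x1=(-1.0189, -1.7809)
step 14: x0=(-0.9604, 1.7792) x1=(-1.0173, -1.8077)
step 15: x0=(-0.9597, 1.7847) x1=(-1.0157, -1.8347)
step 16: x0=(-0.9590, 1.7903) x1=(-1.0141, -1.8619)
step 17: x0=(-0.9583, 1.7960) x1=(-1.0125, -1.8892)
step 18: x0=(-0.9576, 1.8019) x1=(-1.0109, -1.9167)
step 19: x0=(-0.9569, 1.8080) x1=(-1.0094, -1.9444)
step 20: x0=(-0.9561, 1.8142) x1=(-1.0078, -1.9722)
step 21: x0=(-0.9554, 1.8205) x1=(-1.0062, -2.0002)
step 22: x0=(-0.9547, 1.8270) x1=(-1.0046, -2.0283)
step 23: x0=(-0.9540, 1.8335) x1=(-1.0030, -2.0566)
step 24: x0=(-0.9532, 1.8403) x1=(-1.0015, -2.0851)

3.9256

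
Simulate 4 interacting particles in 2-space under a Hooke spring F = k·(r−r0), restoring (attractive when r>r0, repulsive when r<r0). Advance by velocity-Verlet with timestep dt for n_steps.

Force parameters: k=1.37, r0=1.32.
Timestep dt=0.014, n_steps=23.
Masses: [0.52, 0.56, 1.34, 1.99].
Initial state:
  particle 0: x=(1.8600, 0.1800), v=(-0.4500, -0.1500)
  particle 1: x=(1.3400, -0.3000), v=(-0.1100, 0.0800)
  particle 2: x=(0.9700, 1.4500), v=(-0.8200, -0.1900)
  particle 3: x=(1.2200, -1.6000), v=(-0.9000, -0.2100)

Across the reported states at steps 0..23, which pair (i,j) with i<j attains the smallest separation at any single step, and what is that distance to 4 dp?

step 0: x0=(1.8600, 0.1800) x1=(1.3400, -0.3000) x2=(0.9700, 1.4500) x3=(1.2200, -1.6000)
step 1: x0=(1.8537, 0.1779) x1=(1.3383, -0.2989) x2=(0.9586, 1.4471) x3=(1.2074, -1.6028)
step 2: x0=(1.8475, 0.1759) x1=(1.3364, -0.2977) x2=(0.9472, 1.4437) x3=(1.1948, -1.6053)
step 3: x0=(1.8414, 0.1739) x1=(1.3342, -0.2965) x2=(0.9359, 1.4399) x3=(1.1822, -1.6074)
step 4: x0=(1.8353, 0.1719) x1=(1.3317, -0.2954) x2=(0.9247, 1.4355) x3=(1.1697, -1.6093)
step 5: x0=(1.8293, 0.1700) x1=(1.3290, -0.2942) x2=(0.9135, 1.4307) x3=(1.1571, -1.6109)
step 6: x0=(1.8233, 0.1681) x1=(1.3259, -0.2930) x2=(0.9025, 1.4255) x3=(1.1445, -1.6121)
step 7: x0=(1.8175, 0.1662) x1=(1.3226, -0.2918) x2=(0.8915, 1.4197) x3=(1.1320, -1.6131)
step 8: x0=(1.8116, 0.1644) x1=(1.3191, -0.2906) x2=(0.8806, 1.4135) x3=(1.1195, -1.6137)
step 9: x0=(1.8059, 0.1627) x1=(1.3152, -0.2895) x2=(0.8698, 1.4068) x3=(1.1069, -1.6140)
step 10: x0=(1.8002, 0.1610) x1=(1.3111, -0.2883) x2=(0.8590, 1.3997) x3=(1.0944, -1.6141)
step 11: x0=(1.7945, 0.1593) x1=(1.3066, -0.2872) x2=(0.8483, 1.3921) x3=(1.0819, -1.6138)
step 12: x0=(1.7889, 0.1577) x1=(1.3019, -0.2861) x2=(0.8377, 1.3840) x3=(1.0694, -1.6132)
step 13: x0=(1.7834, 0.1561) x1=(1.2969, -0.2851) x2=(0.8272, 1.3755) x3=(1.0570, -1.6123)
step 14: x0=(1.7780, 0.1545) x1=(1.2916, -0.2841) x2=(0.8168, 1.3665) x3=(1.0445, -1.6111)
step 15: x0=(1.7726, 0.1530) x1=(1.2860, -0.2831) x2=(0.8064, 1.3571) x3=(1.0320, -1.6096)
step 16: x0=(1.7673, 0.1515) x1=(1.2801, -0.2822) x2=(0.7961, 1.3473) x3=(1.0196, -1.6078)
step 17: x0=(1.7620, 0.1501) x1=(1.2739, -0.2814) x2=(0.7859, 1.3370) x3=(1.0072, -1.6057)
step 18: x0=(1.7569, 0.1487) x1=(1.2674, -0.2806) x2=(0.7757, 1.3263) x3=(0.9948, -1.6033)
step 19: x0=(1.7517, 0.1473) x1=(1.2607, -0.2798) x2=(0.7657, 1.3151) x3=(0.9824, -1.6006)
step 20: x0=(1.7467, 0.1460) x1=(1.2536, -0.2791) x2=(0.7557, 1.3036) x3=(0.9700, -1.5977)
step 21: x0=(1.7417, 0.1447) x1=(1.2463, -0.2785) x2=(0.7457, 1.2916) x3=(0.9577, -1.5944)
step 22: x0=(1.7368, 0.1434) x1=(1.2386, -0.2780) x2=(0.7359, 1.2792) x3=(0.9454, -1.5908)
step 23: x0=(1.7320, 0.1421) x1=(1.2306, -0.2775) x2=(0.7261, 1.2664) x3=(0.9330, -1.5870)

pair (0,1), distance 0.6508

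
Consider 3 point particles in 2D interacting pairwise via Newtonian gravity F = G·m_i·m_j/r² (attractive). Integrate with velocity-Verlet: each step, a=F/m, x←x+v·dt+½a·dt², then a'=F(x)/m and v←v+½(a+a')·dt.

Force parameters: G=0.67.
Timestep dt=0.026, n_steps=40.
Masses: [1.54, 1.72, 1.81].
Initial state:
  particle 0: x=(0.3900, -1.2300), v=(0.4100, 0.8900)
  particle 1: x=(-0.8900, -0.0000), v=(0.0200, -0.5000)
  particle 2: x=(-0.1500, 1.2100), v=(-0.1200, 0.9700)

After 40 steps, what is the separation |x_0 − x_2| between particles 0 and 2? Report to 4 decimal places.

step 0: x0=(0.3900, -1.2300) x1=(-0.8900, -0.0000) x2=(-0.1500, 1.2100)
step 1: x0=(0.4006, -1.2067) x1=(-0.8893, -0.0129) x2=(-0.1532, 1.2350)
step 2: x0=(0.4109, -1.1831) x1=(-0.8882, -0.0256) x2=(-0.1566, 1.2596)
step 3: x0=(0.4210, -1.1592) x1=(-0.8868, -0.0382) x2=(-0.1601, 1.2837)
step 4: x0=(0.4309, -1.1351) x1=(-0.8850, -0.0506) x2=(-0.1638, 1.3075)
step 5: x0=(0.4406, -1.1106) x1=(-0.8829, -0.0628) x2=(-0.1676, 1.3308)
step 6: x0=(0.4500, -1.0858) x1=(-0.8804, -0.0749) x2=(-0.1715, 1.3538)
step 7: x0=(0.4591, -1.0607) x1=(-0.8776, -0.0868) x2=(-0.1755, 1.3764)
step 8: x0=(0.4680, -1.0354) x1=(-0.8744, -0.0986) x2=(-0.1796, 1.3986)
step 9: x0=(0.4766, -1.0097) x1=(-0.8710, -0.1103) x2=(-0.1838, 1.4204)
step 10: x0=(0.4850, -0.9838) x1=(-0.8671, -0.1219) x2=(-0.1881, 1.4419)
step 11: x0=(0.4930, -0.9575) x1=(-0.8629, -0.1334) x2=(-0.1925, 1.4630)
step 12: x0=(0.5008, -0.9310) x1=(-0.8584, -0.1447) x2=(-0.1969, 1.4838)
step 13: x0=(0.5082, -0.9042) x1=(-0.8536, -0.1560) x2=(-0.2014, 1.5042)
step 14: x0=(0.5153, -0.8771) x1=(-0.8483, -0.1671) x2=(-0.2060, 1.5244)
step 15: x0=(0.5221, -0.8498) x1=(-0.8428, -0.1782) x2=(-0.2106, 1.5441)
step 16: x0=(0.5286, -0.8222) x1=(-0.8369, -0.1891) x2=(-0.2153, 1.5636)
step 17: x0=(0.5347, -0.7943) x1=(-0.8306, -0.2000) x2=(-0.2200, 1.5827)
step 18: x0=(0.5404, -0.7661) x1=(-0.8240, -0.2108) x2=(-0.2247, 1.6016)
step 19: x0=(0.5458, -0.7377) x1=(-0.8170, -0.2214) x2=(-0.2295, 1.6201)
step 20: x0=(0.5508, -0.7090) x1=(-0.8096, -0.2320) x2=(-0.2343, 1.6383)
step 21: x0=(0.5553, -0.6800) x1=(-0.8018, -0.2425) x2=(-0.2392, 1.6562)
step 22: x0=(0.5595, -0.6509) x1=(-0.7937, -0.2529) x2=(-0.2440, 1.6738)
step 23: x0=(0.5633, -0.6214) x1=(-0.7851, -0.2632) x2=(-0.2489, 1.6911)
step 24: x0=(0.5666, -0.5918) x1=(-0.7762, -0.2734) x2=(-0.2537, 1.7081)
step 25: x0=(0.5695, -0.5619) x1=(-0.7668, -0.2835) x2=(-0.2586, 1.7248)
step 26: x0=(0.5719, -0.5318) x1=(-0.7571, -0.2935) x2=(-0.2635, 1.7413)
step 27: x0=(0.5739, -0.5015) x1=(-0.7469, -0.3034) x2=(-0.2684, 1.7574)
step 28: x0=(0.5753, -0.4710) x1=(-0.7363, -0.3131) x2=(-0.2733, 1.7733)
step 29: x0=(0.5763, -0.4404) x1=(-0.7253, -0.3227) x2=(-0.2782, 1.7889)
step 30: x0=(0.5768, -0.4095) x1=(-0.7138, -0.3322) x2=(-0.2831, 1.8042)
step 31: x0=(0.5767, -0.3785) x1=(-0.7018, -0.3416) x2=(-0.2879, 1.8193)
step 32: x0=(0.5762, -0.3473) x1=(-0.6895, -0.3507) x2=(-0.2928, 1.8340)
step 33: x0=(0.5750, -0.3160) x1=(-0.6766, -0.3598) x2=(-0.2976, 1.8485)
step 34: x0=(0.5734, -0.2846) x1=(-0.6633, -0.3686) x2=(-0.3024, 1.8628)
step 35: x0=(0.5711, -0.2531) x1=(-0.6495, -0.3773) x2=(-0.3072, 1.8767)
step 36: x0=(0.5683, -0.2214) x1=(-0.6352, -0.3857) x2=(-0.3119, 1.8904)
step 37: x0=(0.5649, -0.1897) x1=(-0.6204, -0.3940) x2=(-0.3166, 1.9038)
step 38: x0=(0.5610, -0.1580) x1=(-0.6051, -0.4020) x2=(-0.3213, 1.9170)
step 39: x0=(0.5564, -0.1262) x1=(-0.5893, -0.4097) x2=(-0.3260, 1.9298)
step 40: x0=(0.5512, -0.0944) x1=(-0.5730, -0.4172) x2=(-0.3306, 1.9424)

2.2195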